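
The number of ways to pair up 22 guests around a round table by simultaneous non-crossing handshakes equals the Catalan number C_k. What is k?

11

With 22 = 2·11 people, non-crossing handshake pairings are non-crossing perfect matchings on a circle, counted by C_11.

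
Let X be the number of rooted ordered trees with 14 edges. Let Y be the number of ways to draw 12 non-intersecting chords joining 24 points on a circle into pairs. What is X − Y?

2466428

Rooted ordered trees with n edges are counted by C_n; here n = 14. So X = C_14 = 2674440.
Pairing 24 circle points by 12 non-crossing chords gives C_12 matchings. So Y = C_12 = 208012.
X − Y = 2674440 − 208012 = 2466428.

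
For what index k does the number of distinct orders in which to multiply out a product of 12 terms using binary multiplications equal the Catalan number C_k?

Bracketing 12 factors into binary products is counted by C_{12−1} = C_11.

11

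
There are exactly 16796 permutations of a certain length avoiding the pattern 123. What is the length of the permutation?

Permutations of [n] avoiding a fixed length-3 pattern are counted by C_n, and C_10 = 16796.

10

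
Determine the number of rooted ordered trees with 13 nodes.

208012

Rooted ordered (plane) trees on m nodes have m−1 edges and are counted by C_{m−1}; m = 13 gives C_12.
C_12 = C_11 · 2(2·11+1)/(11+2) = 58786 · 46/13 = 208012.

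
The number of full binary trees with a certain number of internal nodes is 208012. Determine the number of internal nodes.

12

Full binary trees with n internal nodes are counted by C_n. The Catalan number equal to 208012 is C_12.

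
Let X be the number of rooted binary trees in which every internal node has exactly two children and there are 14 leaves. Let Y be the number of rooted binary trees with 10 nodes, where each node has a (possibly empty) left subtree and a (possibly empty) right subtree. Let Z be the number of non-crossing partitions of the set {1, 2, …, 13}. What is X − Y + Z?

A full binary tree with L leaves has L−1 internal nodes and is counted by C_{L−1}; L = 14 gives C_13. So X = C_13 = 742900.
Binary trees (left/right distinguished) on n nodes are counted by C_n; here n = 10. So Y = C_10 = 16796.
Non-crossing partitions of an n-element set are counted by C_n; here n = 13. So Z = C_13 = 742900.
X − Y + Z = 742900 − 16796 + 742900 = 1469004.

1469004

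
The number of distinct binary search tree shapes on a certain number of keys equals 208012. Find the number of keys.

Binary search tree shapes on n keys are counted by C_n. The Catalan number equal to 208012 is C_12.

12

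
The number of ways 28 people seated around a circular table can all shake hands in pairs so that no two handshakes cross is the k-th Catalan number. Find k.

14

With 28 = 2·14 people, non-crossing handshake pairings are non-crossing perfect matchings on a circle, counted by C_14.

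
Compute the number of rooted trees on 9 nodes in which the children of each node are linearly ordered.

1430

Rooted ordered (plane) trees on m nodes have m−1 edges and are counted by C_{m−1}; m = 9 gives C_8.
C_8 = C(16,8)/9 = 12870/9 = 1430.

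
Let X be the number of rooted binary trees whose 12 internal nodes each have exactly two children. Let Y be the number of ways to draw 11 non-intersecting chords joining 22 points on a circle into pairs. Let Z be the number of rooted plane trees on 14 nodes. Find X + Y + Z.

The number of full binary trees on 12 internal nodes is the Catalan number C_12. So X = C_12 = 208012.
Non-crossing perfect matchings of 2n points on a circle are counted by C_n; with 22 points, n = 11. So Y = C_11 = 58786.
Rooted ordered (plane) trees on m nodes have m−1 edges and are counted by C_{m−1}; m = 14 gives C_13. So Z = C_13 = 742900.
X + Y + Z = 208012 + 58786 + 742900 = 1009698.

1009698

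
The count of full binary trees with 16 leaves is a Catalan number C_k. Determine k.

A full binary tree with L leaves has L−1 internal nodes and is counted by C_{L−1}; L = 16 gives C_15.

15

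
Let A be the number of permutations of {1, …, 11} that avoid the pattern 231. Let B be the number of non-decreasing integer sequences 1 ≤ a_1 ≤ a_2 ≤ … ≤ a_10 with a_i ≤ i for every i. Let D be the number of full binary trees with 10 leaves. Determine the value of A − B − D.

For any fixed pattern of length 3, the pattern-avoiding permutations of [11] number C_11. So A = C_11 = 58786.
Such sub-staircase sequences of length n are counted by C_n; here n = 10. So B = C_10 = 16796.
A full binary tree with L leaves has L−1 internal nodes and is counted by C_{L−1}; L = 10 gives C_9. So D = C_9 = 4862.
A − B − D = 58786 − 16796 − 4862 = 37128.

37128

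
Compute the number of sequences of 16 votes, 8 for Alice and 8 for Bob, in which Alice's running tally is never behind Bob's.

Reading a vote for the leader as '(' and for the other as ')' turns such a sequence into a balanced string of 8 pairs, so the count is C_8.
C_8 = 1430.

1430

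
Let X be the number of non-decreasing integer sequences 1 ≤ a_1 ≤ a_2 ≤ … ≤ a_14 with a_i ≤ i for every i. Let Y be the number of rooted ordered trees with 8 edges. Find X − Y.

Such sub-staircase sequences of length n are counted by C_n; here n = 14. So X = C_14 = 2674440.
Rooted ordered trees with n edges are counted by C_n; here n = 8. So Y = C_8 = 1430.
X − Y = 2674440 − 1430 = 2673010.

2673010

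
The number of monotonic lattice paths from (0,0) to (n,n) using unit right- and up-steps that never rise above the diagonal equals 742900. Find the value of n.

13

Such diagonal-avoiding paths in an n×n grid are counted by C_n. Since C_13 = 742900, the index is 13.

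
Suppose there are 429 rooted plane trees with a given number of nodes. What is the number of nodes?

Rooted ordered trees on m nodes are counted by C_{m−1}, and C_7 = 429.
So the index is 7, and the number of nodes is 7 + 1 = 8.

8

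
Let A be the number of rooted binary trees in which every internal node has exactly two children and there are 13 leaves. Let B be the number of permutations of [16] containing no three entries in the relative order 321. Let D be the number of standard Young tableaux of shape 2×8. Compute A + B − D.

Full binary trees with 13 leaves have 13−1 = 12 internal nodes, so there are C_12 of them. So A = C_12 = 208012.
Permutations of [n] avoiding any single length-3 pattern are counted by C_n; here n = 16. So B = C_16 = 35357670.
By the hook-length formula (or a Dyck-path bijection), SYT of shape 2×8 number C_8. So D = C_8 = 1430.
A + B − D = 208012 + 35357670 − 1430 = 35564252.

35564252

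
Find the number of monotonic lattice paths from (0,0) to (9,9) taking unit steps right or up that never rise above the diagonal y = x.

Sub-diagonal monotone paths from (0,0) to (9,9) biject with Dyck paths of semilength 9, giving C_9.
C_9 = C(18,9)/10 = 48620/10 = 4862.

4862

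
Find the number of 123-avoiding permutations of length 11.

58786

Permutations of [n] avoiding any single length-3 pattern are counted by C_n; here n = 11.
C_11 = C(22,11)/12 = 705432/12 = 58786.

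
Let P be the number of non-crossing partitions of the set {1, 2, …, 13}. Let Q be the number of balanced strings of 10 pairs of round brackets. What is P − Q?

726104

Non-crossing partitions of an n-element set are counted by C_n; here n = 13. So P = C_13 = 742900.
A balanced arrangement of 10 bracket pairs is a Dyck word of semilength 10, so the count is C_10. So Q = C_10 = 16796.
P − Q = 742900 − 16796 = 726104.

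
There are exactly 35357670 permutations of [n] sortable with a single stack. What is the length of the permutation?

Stack-sortable permutations of [n] are counted by C_n. The Catalan number equal to 35357670 is C_16.

16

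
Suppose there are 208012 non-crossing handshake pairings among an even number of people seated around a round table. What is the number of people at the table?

24

Non-crossing handshake pairings of 2n people are counted by C_n. Since C_12 = 208012, the index is 12.
So n = 12, and there are 2n = 24 people.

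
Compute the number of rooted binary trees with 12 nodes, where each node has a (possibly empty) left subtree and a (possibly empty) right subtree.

208012

Binary trees (left/right distinguished) on n nodes are counted by C_n; here n = 12.
C_12 = C(24,12)/13 = 2704156/13 = 208012.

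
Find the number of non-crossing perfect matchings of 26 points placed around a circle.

Pairing 26 circle points by 13 non-crossing chords gives C_13 matchings.
C_13 = C_12 · 2(2·12+1)/(12+2) = 208012 · 50/14 = 742900.

742900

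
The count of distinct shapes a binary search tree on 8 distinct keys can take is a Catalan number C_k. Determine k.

8

There are C_n binary search tree shapes on n keys; with n = 8 that is C_8.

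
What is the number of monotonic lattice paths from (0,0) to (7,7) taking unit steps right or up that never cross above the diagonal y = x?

Sub-diagonal monotone paths from (0,0) to (7,7) biject with Dyck paths of semilength 7, giving C_7.
C_7 = C_6 · 2(2·6+1)/(6+2) = 132 · 26/8 = 429.

429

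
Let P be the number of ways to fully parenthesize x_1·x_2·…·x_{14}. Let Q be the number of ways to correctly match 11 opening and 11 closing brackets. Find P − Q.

Ways to associate a product of 14 factors correspond to binary trees on 14 leaves, so the count is C_13. So P = C_13 = 742900.
With 11 pairs the number of balanced bracket strings is the Catalan number C_11. So Q = C_11 = 58786.
P − Q = 742900 − 58786 = 684114.

684114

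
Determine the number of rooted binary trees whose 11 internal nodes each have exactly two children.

The number of full binary trees on 11 internal nodes is the Catalan number C_11.
C_11 = C_10 · 2(2·10+1)/(10+2) = 16796 · 42/12 = 58786.

58786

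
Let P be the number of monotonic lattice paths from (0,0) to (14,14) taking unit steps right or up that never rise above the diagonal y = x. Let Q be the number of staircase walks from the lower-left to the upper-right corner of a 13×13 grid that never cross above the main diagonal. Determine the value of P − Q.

Monotone paths in an n×n grid that stay weakly below the diagonal are counted by C_n; here n = 14. So P = C_14 = 2674440.
Sub-diagonal monotone paths from (0,0) to (13,13) biject with Dyck paths of semilength 13, giving C_13. So Q = C_13 = 742900.
P − Q = 2674440 − 742900 = 1931540.

1931540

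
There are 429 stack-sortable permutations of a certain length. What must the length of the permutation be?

Stack-sortable permutations of [n] are counted by C_n, and C_7 = 429.

7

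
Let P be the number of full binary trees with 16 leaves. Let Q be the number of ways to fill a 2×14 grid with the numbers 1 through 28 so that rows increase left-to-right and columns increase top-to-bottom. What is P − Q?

A full binary tree with L leaves has L−1 internal nodes and is counted by C_{L−1}; L = 16 gives C_15. So P = C_15 = 9694845.
By the hook-length formula (or a Dyck-path bijection), SYT of shape 2×14 number C_14. So Q = C_14 = 2674440.
P − Q = 9694845 − 2674440 = 7020405.

7020405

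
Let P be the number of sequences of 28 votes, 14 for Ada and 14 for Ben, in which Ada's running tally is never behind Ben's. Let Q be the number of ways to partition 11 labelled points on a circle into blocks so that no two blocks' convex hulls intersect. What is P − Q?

Ballot sequences with n votes each where one side never trails are Dyck words, counted by C_n; here n = 14. So P = C_14 = 2674440.
The non-crossing partitions of [11] form a lattice of size C_11. So Q = C_11 = 58786.
P − Q = 2674440 − 58786 = 2615654.

2615654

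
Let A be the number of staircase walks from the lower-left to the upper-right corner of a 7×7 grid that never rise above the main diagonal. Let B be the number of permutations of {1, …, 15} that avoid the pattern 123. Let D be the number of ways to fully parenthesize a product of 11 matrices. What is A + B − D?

Monotone paths in an n×n grid that stay weakly below the diagonal are counted by C_n; here n = 7. So A = C_7 = 429.
For any fixed pattern of length 3, the pattern-avoiding permutations of [15] number C_15. So B = C_15 = 9694845.
Bracketing 11 factors into binary products is counted by C_{11−1} = C_10. So D = C_10 = 16796.
A + B − D = 429 + 9694845 − 16796 = 9678478.

9678478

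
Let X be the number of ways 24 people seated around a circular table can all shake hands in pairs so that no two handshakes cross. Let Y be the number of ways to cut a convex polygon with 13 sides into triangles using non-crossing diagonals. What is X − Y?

149226

Non-crossing handshake pairings of 2n people are counted by C_n; 24 people gives n = 12. So X = C_12 = 208012.
Triangulations of a convex m-gon are counted by C_{m−2}; with m = 13 this is C_11. So Y = C_11 = 58786.
X − Y = 208012 − 58786 = 149226.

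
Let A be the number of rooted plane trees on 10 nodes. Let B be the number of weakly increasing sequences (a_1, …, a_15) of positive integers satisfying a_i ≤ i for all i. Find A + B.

Rooted ordered (plane) trees on m nodes have m−1 edges and are counted by C_{m−1}; m = 10 gives C_9. So A = C_9 = 4862.
Weakly increasing sequences with a_i ≤ i biject with Dyck paths of semilength 15, so there are C_15. So B = C_15 = 9694845.
A + B = 4862 + 9694845 = 9699707.

9699707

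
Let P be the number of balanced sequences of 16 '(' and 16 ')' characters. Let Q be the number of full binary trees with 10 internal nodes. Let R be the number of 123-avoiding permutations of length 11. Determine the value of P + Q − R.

35315680

Balanced strings of n pairs of brackets are counted by C_n; here n = 16. So P = C_16 = 35357670.
Full binary trees with n internal nodes are counted by C_n; here n = 10. So Q = C_10 = 16796.
Permutations of [n] avoiding any single length-3 pattern are counted by C_n; here n = 11. So R = C_11 = 58786.
P + Q − R = 35357670 + 16796 − 58786 = 35315680.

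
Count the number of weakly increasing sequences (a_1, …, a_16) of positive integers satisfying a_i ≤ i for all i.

Weakly increasing sequences with a_i ≤ i biject with Dyck paths of semilength 16, so there are C_16.
C_16 = 35357670.

35357670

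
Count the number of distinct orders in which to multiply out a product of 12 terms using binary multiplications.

Ways to associate a product of 12 factors correspond to binary trees on 12 leaves, so the count is C_11.
C_11 = C_10 · 2(2·10+1)/(10+2) = 16796 · 42/12 = 58786.

58786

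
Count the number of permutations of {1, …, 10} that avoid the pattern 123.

16796

Permutations of [n] avoiding any single length-3 pattern are counted by C_n; here n = 10.
C_10 = C_9 · 2(2·9+1)/(9+2) = 4862 · 38/11 = 16796.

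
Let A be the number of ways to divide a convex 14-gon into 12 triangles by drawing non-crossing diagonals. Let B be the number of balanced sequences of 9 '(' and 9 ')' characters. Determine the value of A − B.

Triangulations of a convex m-gon are counted by C_{m−2}; with m = 14 this is C_12. So A = C_12 = 208012.
A balanced arrangement of 9 bracket pairs is a Dyck word of semilength 9, so the count is C_9. So B = C_9 = 4862.
A − B = 208012 − 4862 = 203150.

203150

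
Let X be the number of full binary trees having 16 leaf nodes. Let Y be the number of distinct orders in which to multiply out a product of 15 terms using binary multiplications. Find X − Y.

Full binary trees with 16 leaves have 16−1 = 15 internal nodes, so there are C_15 of them. So X = C_15 = 9694845.
Bracketing 15 factors into binary products is counted by C_{15−1} = C_14. So Y = C_14 = 2674440.
X − Y = 9694845 − 2674440 = 7020405.

7020405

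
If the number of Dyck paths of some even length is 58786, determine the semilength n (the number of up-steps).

Dyck paths of semilength n are counted by C_n; 58786 = C_11.

11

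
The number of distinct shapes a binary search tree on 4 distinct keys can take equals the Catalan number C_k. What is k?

4

Binary trees (left/right distinguished) on n nodes are counted by C_n; here n = 4.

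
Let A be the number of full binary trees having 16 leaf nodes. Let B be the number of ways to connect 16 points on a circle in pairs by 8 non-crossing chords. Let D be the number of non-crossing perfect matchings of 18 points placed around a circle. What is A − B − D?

A full binary tree with L leaves has L−1 internal nodes and is counted by C_{L−1}; L = 16 gives C_15. So A = C_15 = 9694845.
Non-crossing perfect matchings of 2n points on a circle are counted by C_n; with 16 points, n = 8. So B = C_8 = 1430.
Non-crossing perfect matchings of 2n points on a circle are counted by C_n; with 18 points, n = 9. So D = C_9 = 4862.
A − B − D = 9694845 − 1430 − 4862 = 9688553.

9688553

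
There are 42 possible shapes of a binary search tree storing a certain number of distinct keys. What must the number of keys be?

Binary search tree shapes on n keys are counted by C_n; 42 = C_5.

5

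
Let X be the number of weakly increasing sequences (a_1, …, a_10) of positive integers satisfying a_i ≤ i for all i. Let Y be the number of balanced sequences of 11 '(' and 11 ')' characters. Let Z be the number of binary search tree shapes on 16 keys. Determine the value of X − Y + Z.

Weakly increasing sequences with a_i ≤ i biject with Dyck paths of semilength 10, so there are C_10. So X = C_10 = 16796.
With 11 pairs the number of balanced bracket strings is the Catalan number C_11. So Y = C_11 = 58786.
Binary trees (left/right distinguished) on n nodes are counted by C_n; here n = 16. So Z = C_16 = 35357670.
X − Y + Z = 16796 − 58786 + 35357670 = 35315680.

35315680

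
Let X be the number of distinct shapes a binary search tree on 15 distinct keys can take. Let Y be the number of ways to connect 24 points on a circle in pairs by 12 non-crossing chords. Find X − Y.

Binary trees (left/right distinguished) on n nodes are counted by C_n; here n = 15. So X = C_15 = 9694845.
Pairing 24 circle points by 12 non-crossing chords gives C_12 matchings. So Y = C_12 = 208012.
X − Y = 9694845 − 208012 = 9486833.

9486833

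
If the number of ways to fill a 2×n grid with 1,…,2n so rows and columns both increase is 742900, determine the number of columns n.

13

Standard Young tableaux of shape 2×n are counted by C_n. The Catalan number equal to 742900 is C_13.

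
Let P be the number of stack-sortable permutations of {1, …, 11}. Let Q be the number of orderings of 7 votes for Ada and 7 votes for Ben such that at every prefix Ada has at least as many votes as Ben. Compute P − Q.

By Knuth's characterisation, the stack-sortable permutations of length 11 are the 231-avoiders, numbering C_11. So P = C_11 = 58786.
Ballot sequences with n votes each where one side never trails are Dyck words, counted by C_n; here n = 7. So Q = C_7 = 429.
P − Q = 58786 − 429 = 58357.

58357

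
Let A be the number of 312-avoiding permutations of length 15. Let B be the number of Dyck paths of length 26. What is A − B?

8951945

Permutations of [n] avoiding any single length-3 pattern are counted by C_n; here n = 15. So A = C_15 = 9694845.
Dyck paths of semilength n (length 2n) are counted by C_n; here n = 13. So B = C_13 = 742900.
A − B = 9694845 − 742900 = 8951945.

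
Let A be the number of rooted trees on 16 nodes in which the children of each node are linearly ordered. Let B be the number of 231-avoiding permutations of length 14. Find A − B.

7020405

Rooted ordered (plane) trees on m nodes have m−1 edges and are counted by C_{m−1}; m = 16 gives C_15. So A = C_15 = 9694845.
For any fixed pattern of length 3, the pattern-avoiding permutations of [14] number C_14. So B = C_14 = 2674440.
A − B = 9694845 − 2674440 = 7020405.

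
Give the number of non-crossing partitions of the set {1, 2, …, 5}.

42

The non-crossing partitions of [5] form a lattice of size C_5.
C_5 = C_4 · 2(2·4+1)/(4+2) = 14 · 18/6 = 42.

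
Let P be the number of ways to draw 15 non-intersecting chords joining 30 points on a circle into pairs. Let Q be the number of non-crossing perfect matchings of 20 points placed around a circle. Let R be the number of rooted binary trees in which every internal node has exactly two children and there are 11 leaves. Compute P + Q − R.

Non-crossing perfect matchings of 2n points on a circle are counted by C_n; with 30 points, n = 15. So P = C_15 = 9694845.
Non-crossing perfect matchings of 2n points on a circle are counted by C_n; with 20 points, n = 10. So Q = C_10 = 16796.
Full binary trees with 11 leaves have 11−1 = 10 internal nodes, so there are C_10 of them. So R = C_10 = 16796.
P + Q − R = 9694845 + 16796 − 16796 = 9694845.

9694845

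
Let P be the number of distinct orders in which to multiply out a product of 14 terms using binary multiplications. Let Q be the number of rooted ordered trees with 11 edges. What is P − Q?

684114

Parenthesizations of m factors correspond to full binary trees with m leaves, counted by C_{m−1}; m = 14 gives C_13. So P = C_13 = 742900.
Rooted ordered trees with n edges are counted by C_n; here n = 11. So Q = C_11 = 58786.
P − Q = 742900 − 58786 = 684114.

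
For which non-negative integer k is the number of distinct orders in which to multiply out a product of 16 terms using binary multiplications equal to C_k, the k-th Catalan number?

15

Ways to associate a product of 16 factors correspond to binary trees on 16 leaves, so the count is C_15.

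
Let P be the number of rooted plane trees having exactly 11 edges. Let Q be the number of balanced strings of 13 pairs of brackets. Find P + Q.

801686

Rooted ordered trees with n edges are counted by C_n; here n = 11. So P = C_11 = 58786.
With 13 pairs the number of balanced bracket strings is the Catalan number C_13. So Q = C_13 = 742900.
P + Q = 58786 + 742900 = 801686.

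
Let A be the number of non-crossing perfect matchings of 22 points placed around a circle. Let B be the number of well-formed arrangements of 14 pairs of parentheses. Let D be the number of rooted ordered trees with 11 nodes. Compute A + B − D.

2716430

Pairing 22 circle points by 11 non-crossing chords gives C_11 matchings. So A = C_11 = 58786.
With 14 pairs the number of balanced bracket strings is the Catalan number C_14. So B = C_14 = 2674440.
A rooted plane tree on 11 nodes has 10 edges, and such trees are counted by C_10. So D = C_10 = 16796.
A + B − D = 58786 + 2674440 − 16796 = 2716430.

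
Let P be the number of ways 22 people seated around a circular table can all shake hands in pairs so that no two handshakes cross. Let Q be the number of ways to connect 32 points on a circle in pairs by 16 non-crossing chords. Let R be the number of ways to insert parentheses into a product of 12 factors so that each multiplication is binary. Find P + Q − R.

With 22 = 2·11 people, non-crossing handshake pairings are non-crossing perfect matchings on a circle, counted by C_11. So P = C_11 = 58786.
Pairing 32 circle points by 16 non-crossing chords gives C_16 matchings. So Q = C_16 = 35357670.
Ways to associate a product of 12 factors correspond to binary trees on 12 leaves, so the count is C_11. So R = C_11 = 58786.
P + Q − R = 58786 + 35357670 − 58786 = 35357670.

35357670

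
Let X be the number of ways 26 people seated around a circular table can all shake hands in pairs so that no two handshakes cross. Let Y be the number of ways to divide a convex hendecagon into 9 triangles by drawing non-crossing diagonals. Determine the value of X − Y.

738038

Non-crossing handshake pairings of 2n people are counted by C_n; 26 people gives n = 13. So X = C_13 = 742900.
A convex 11-gon is triangulated into 9 triangles, and the number of such triangulations is the Catalan number C_{11−2} = C_9. So Y = C_9 = 4862.
X − Y = 742900 − 4862 = 738038.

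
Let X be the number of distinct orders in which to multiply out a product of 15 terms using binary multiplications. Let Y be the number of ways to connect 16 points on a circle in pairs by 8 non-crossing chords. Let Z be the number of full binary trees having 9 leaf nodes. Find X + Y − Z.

2674440

Bracketing 15 factors into binary products is counted by C_{15−1} = C_14. So X = C_14 = 2674440.
Pairing 16 circle points by 8 non-crossing chords gives C_8 matchings. So Y = C_8 = 1430.
Full binary trees with 9 leaves have 9−1 = 8 internal nodes, so there are C_8 of them. So Z = C_8 = 1430.
X + Y − Z = 2674440 + 1430 − 1430 = 2674440.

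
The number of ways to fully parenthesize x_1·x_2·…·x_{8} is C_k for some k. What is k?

7

Ways to associate a product of 8 factors correspond to binary trees on 8 leaves, so the count is C_7.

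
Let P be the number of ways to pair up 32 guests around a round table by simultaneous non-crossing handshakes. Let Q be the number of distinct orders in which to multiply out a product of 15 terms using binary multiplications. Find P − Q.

Non-crossing handshake pairings of 2n people are counted by C_n; 32 people gives n = 16. So P = C_16 = 35357670.
Parenthesizations of m factors correspond to full binary trees with m leaves, counted by C_{m−1}; m = 15 gives C_14. So Q = C_14 = 2674440.
P − Q = 35357670 − 2674440 = 32683230.

32683230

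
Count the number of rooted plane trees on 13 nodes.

208012

Rooted ordered (plane) trees on m nodes have m−1 edges and are counted by C_{m−1}; m = 13 gives C_12.
C_12 = C(24,12)/13 = 2704156/13 = 208012.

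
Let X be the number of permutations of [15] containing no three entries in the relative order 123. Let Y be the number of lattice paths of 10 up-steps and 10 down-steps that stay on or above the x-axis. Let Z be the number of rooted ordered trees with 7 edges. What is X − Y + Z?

9678478

Permutations of [n] avoiding any single length-3 pattern are counted by C_n; here n = 15. So X = C_15 = 9694845.
A Dyck path with 10 up-steps and 10 down-steps has semilength 10, so there are C_10 of them. So Y = C_10 = 16796.
A rooted plane tree with 7 edges has 8 nodes, and the count is C_7. So Z = C_7 = 429.
X − Y + Z = 9694845 − 16796 + 429 = 9678478.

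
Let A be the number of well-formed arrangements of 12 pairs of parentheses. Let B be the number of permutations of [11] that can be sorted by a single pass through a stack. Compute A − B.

149226

Balanced strings of n pairs of brackets are counted by C_n; here n = 12. So A = C_12 = 208012.
By Knuth's characterisation, the stack-sortable permutations of length 11 are the 231-avoiders, numbering C_11. So B = C_11 = 58786.
A − B = 208012 − 58786 = 149226.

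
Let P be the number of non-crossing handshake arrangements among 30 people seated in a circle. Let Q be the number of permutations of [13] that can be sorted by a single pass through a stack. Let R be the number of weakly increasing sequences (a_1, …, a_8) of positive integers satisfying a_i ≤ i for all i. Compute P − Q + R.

Non-crossing handshake pairings of 2n people are counted by C_n; 30 people gives n = 15. So P = C_15 = 9694845.
Stack-sortable permutations are exactly the 231-avoiding ones, counted by C_n; here n = 13. So Q = C_13 = 742900.
Such sub-staircase sequences of length n are counted by C_n; here n = 8. So R = C_8 = 1430.
P − Q + R = 9694845 − 742900 + 1430 = 8953375.

8953375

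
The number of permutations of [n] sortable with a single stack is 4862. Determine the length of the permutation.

Stack-sortable permutations of [n] are counted by C_n, and C_9 = 4862.

9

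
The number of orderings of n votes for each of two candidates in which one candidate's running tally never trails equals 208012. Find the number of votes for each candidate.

12

Such ballot sequences with n votes each are counted by C_n, and C_12 = 208012.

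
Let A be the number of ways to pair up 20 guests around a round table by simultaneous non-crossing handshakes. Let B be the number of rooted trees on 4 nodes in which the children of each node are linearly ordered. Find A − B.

With 20 = 2·10 people, non-crossing handshake pairings are non-crossing perfect matchings on a circle, counted by C_10. So A = C_10 = 16796.
A rooted plane tree on 4 nodes has 3 edges, and such trees are counted by C_3. So B = C_3 = 5.
A − B = 16796 − 5 = 16791.

16791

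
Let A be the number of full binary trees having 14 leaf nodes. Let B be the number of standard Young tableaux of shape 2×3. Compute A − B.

Full binary trees with 14 leaves have 14−1 = 13 internal nodes, so there are C_13 of them. So A = C_13 = 742900.
By the hook-length formula (or a Dyck-path bijection), SYT of shape 2×3 number C_3. So B = C_3 = 5.
A − B = 742900 − 5 = 742895.

742895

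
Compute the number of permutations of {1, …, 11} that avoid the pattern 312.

Permutations of [n] avoiding any single length-3 pattern are counted by C_n; here n = 11.
C_11 = C(22,11)/12 = 705432/12 = 58786.

58786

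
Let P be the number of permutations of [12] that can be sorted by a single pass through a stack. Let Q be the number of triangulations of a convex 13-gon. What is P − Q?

By Knuth's characterisation, the stack-sortable permutations of length 12 are the 231-avoiders, numbering C_12. So P = C_12 = 208012.
The number of triangulations of a 13-gon is the Catalan number C_11 (index = sides − 2). So Q = C_11 = 58786.
P − Q = 208012 − 58786 = 149226.

149226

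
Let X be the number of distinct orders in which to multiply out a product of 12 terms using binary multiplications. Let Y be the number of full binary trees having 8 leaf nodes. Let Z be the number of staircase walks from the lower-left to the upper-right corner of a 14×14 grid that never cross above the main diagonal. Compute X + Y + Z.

2733655

Bracketing 12 factors into binary products is counted by C_{12−1} = C_11. So X = C_11 = 58786.
Full binary trees with 8 leaves have 8−1 = 7 internal nodes, so there are C_7 of them. So Y = C_7 = 429.
Sub-diagonal monotone paths from (0,0) to (14,14) biject with Dyck paths of semilength 14, giving C_14. So Z = C_14 = 2674440.
X + Y + Z = 58786 + 429 + 2674440 = 2733655.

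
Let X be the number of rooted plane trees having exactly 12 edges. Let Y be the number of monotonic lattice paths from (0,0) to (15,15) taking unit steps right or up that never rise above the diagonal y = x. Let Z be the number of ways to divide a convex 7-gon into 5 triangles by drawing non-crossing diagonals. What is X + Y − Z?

A rooted plane tree with 12 edges has 13 nodes, and the count is C_12. So X = C_12 = 208012.
Monotone paths in an n×n grid that stay weakly below the diagonal are counted by C_n; here n = 15. So Y = C_15 = 9694845.
Triangulations of a convex m-gon are counted by C_{m−2}; with m = 7 this is C_5. So Z = C_5 = 42.
X + Y − Z = 208012 + 9694845 − 42 = 9902815.

9902815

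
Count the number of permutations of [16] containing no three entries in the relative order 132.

Permutations of [n] avoiding any single length-3 pattern are counted by C_n; here n = 16.
C_16 = 35357670.

35357670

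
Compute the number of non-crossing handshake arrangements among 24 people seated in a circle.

208012

With 24 = 2·12 people, non-crossing handshake pairings are non-crossing perfect matchings on a circle, counted by C_12.
C_12 = C(24,12)/13 = 2704156/13 = 208012.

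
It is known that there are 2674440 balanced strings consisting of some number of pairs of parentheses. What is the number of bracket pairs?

Balanced strings of n bracket-pairs are counted by C_n. Since C_14 = 2674440, the index is 14.

14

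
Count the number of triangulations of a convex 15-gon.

742900

The number of triangulations of a 15-gon is the Catalan number C_13 (index = sides − 2).
C_13 = C(26,13)/14 = 10400600/14 = 742900.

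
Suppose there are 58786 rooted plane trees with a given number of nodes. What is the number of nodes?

Rooted ordered trees on m nodes are counted by C_{m−1}, and C_11 = 58786.
So the index is 11, and the number of nodes is 11 + 1 = 12.

12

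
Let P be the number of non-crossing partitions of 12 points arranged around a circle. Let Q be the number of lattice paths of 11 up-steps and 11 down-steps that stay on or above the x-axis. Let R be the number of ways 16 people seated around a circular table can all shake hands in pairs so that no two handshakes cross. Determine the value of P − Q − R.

Non-crossing partitions of an n-element set are counted by C_n; here n = 12. So P = C_12 = 208012.
Paths of 11 up- and 11 down-steps that never dip below the axis are Dyck paths; their count is C_11. So Q = C_11 = 58786.
With 16 = 2·8 people, non-crossing handshake pairings are non-crossing perfect matchings on a circle, counted by C_8. So R = C_8 = 1430.
P − Q − R = 208012 − 58786 − 1430 = 147796.

147796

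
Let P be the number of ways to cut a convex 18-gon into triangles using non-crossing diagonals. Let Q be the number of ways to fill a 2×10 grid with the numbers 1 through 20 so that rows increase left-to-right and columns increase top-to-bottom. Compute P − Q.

The number of triangulations of an 18-gon is the Catalan number C_16 (index = sides − 2). So P = C_16 = 35357670.
Standard Young tableaux of shape 2×n are counted by C_n; here n = 10. So Q = C_10 = 16796.
P − Q = 35357670 − 16796 = 35340874.

35340874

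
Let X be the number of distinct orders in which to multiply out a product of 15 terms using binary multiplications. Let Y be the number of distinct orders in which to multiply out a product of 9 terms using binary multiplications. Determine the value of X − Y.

Ways to associate a product of 15 factors correspond to binary trees on 15 leaves, so the count is C_14. So X = C_14 = 2674440.
Ways to associate a product of 9 factors correspond to binary trees on 9 leaves, so the count is C_8. So Y = C_8 = 1430.
X − Y = 2674440 − 1430 = 2673010.

2673010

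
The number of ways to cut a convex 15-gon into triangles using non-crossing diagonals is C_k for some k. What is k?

13

The number of triangulations of a 15-gon is the Catalan number C_13 (index = sides − 2).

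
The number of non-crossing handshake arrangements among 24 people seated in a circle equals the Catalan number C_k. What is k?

With 24 = 2·12 people, non-crossing handshake pairings are non-crossing perfect matchings on a circle, counted by C_12.

12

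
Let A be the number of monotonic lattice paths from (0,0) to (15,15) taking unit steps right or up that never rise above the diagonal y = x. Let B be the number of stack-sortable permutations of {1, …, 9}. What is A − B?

Monotone paths in an n×n grid that stay weakly below the diagonal are counted by C_n; here n = 15. So A = C_15 = 9694845.
By Knuth's characterisation, the stack-sortable permutations of length 9 are the 231-avoiders, numbering C_9. So B = C_9 = 4862.
A − B = 9694845 − 4862 = 9689983.

9689983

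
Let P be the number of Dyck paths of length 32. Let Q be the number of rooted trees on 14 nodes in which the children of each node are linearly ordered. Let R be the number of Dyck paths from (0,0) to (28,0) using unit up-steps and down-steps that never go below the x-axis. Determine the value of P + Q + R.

38775010

Paths of 16 up- and 16 down-steps that never dip below the axis are Dyck paths; their count is C_16. So P = C_16 = 35357670.
A rooted plane tree on 14 nodes has 13 edges, and such trees are counted by C_13. So Q = C_13 = 742900.
A Dyck path with 14 up-steps and 14 down-steps has semilength 14, so there are C_14 of them. So R = C_14 = 2674440.
P + Q + R = 35357670 + 742900 + 2674440 = 38775010.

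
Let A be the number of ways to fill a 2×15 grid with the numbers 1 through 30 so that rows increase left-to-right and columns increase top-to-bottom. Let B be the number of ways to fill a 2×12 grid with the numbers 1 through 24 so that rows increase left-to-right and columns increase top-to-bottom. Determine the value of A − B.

9486833

Standard Young tableaux of shape 2×n are counted by C_n; here n = 15. So A = C_15 = 9694845.
By the hook-length formula (or a Dyck-path bijection), SYT of shape 2×12 number C_12. So B = C_12 = 208012.
A − B = 9694845 − 208012 = 9486833.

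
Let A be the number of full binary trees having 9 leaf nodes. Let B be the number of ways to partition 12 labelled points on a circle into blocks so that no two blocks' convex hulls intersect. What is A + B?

209442

A full binary tree with L leaves has L−1 internal nodes and is counted by C_{L−1}; L = 9 gives C_8. So A = C_8 = 1430.
The non-crossing partitions of [12] form a lattice of size C_12. So B = C_12 = 208012.
A + B = 1430 + 208012 = 209442.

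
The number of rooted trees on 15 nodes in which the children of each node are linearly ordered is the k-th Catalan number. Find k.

Rooted ordered (plane) trees on m nodes have m−1 edges and are counted by C_{m−1}; m = 15 gives C_14.

14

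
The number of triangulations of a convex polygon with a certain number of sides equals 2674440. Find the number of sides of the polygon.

Triangulations of a convex m-gon are counted by C_{m−2}; 2674440 = C_14.
So m − 2 = 14, giving m = 16 sides.

16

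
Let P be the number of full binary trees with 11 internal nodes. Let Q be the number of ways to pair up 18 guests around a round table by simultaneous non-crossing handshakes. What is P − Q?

53924

Full binary trees with n internal nodes are counted by C_n; here n = 11. So P = C_11 = 58786.
Non-crossing handshake pairings of 2n people are counted by C_n; 18 people gives n = 9. So Q = C_9 = 4862.
P − Q = 58786 − 4862 = 53924.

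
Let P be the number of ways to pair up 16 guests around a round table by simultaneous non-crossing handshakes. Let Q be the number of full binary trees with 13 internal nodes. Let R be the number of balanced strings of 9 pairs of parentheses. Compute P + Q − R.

Non-crossing handshake pairings of 2n people are counted by C_n; 16 people gives n = 8. So P = C_8 = 1430.
The number of full binary trees on 13 internal nodes is the Catalan number C_13. So Q = C_13 = 742900.
Balanced strings of n pairs of brackets are counted by C_n; here n = 9. So R = C_9 = 4862.
P + Q − R = 1430 + 742900 − 4862 = 739468.

739468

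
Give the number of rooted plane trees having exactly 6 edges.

Rooted ordered trees with n edges are counted by C_n; here n = 6.
C_6 = C(12,6)/7 = 924/7 = 132.

132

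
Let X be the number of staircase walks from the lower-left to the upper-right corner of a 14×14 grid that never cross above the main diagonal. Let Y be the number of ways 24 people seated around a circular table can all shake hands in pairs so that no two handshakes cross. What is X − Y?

2466428

Sub-diagonal monotone paths from (0,0) to (14,14) biject with Dyck paths of semilength 14, giving C_14. So X = C_14 = 2674440.
With 24 = 2·12 people, non-crossing handshake pairings are non-crossing perfect matchings on a circle, counted by C_12. So Y = C_12 = 208012.
X − Y = 2674440 − 208012 = 2466428.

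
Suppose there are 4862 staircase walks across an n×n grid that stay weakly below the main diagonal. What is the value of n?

Such diagonal-avoiding paths in an n×n grid are counted by C_n; 4862 = C_9.

9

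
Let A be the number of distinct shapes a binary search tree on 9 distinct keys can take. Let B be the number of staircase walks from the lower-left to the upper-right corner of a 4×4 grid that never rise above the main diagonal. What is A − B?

Binary trees (left/right distinguished) on n nodes are counted by C_n; here n = 9. So A = C_9 = 4862.
Sub-diagonal monotone paths from (0,0) to (4,4) biject with Dyck paths of semilength 4, giving C_4. So B = C_4 = 14.
A − B = 4862 − 14 = 4848.

4848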